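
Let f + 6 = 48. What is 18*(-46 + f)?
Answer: -72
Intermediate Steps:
f = 42 (f = -6 + 48 = 42)
18*(-46 + f) = 18*(-46 + 42) = 18*(-4) = -72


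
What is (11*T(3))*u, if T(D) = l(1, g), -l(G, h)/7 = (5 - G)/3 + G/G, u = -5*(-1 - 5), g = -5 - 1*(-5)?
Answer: -5390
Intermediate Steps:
g = 0 (g = -5 + 5 = 0)
u = 30 (u = -5*(-6) = 30)
l(G, h) = -56/3 + 7*G/3 (l(G, h) = -7*((5 - G)/3 + G/G) = -7*((5 - G)*(⅓) + 1) = -7*((5/3 - G/3) + 1) = -7*(8/3 - G/3) = -56/3 + 7*G/3)
T(D) = -49/3 (T(D) = -56/3 + (7/3)*1 = -56/3 + 7/3 = -49/3)
(11*T(3))*u = (11*(-49/3))*30 = -539/3*30 = -5390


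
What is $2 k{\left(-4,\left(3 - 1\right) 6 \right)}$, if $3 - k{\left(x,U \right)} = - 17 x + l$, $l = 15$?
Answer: $-160$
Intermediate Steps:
$k{\left(x,U \right)} = -12 + 17 x$ ($k{\left(x,U \right)} = 3 - \left(- 17 x + 15\right) = 3 - \left(15 - 17 x\right) = 3 + \left(-15 + 17 x\right) = -12 + 17 x$)
$2 k{\left(-4,\left(3 - 1\right) 6 \right)} = 2 \left(-12 + 17 \left(-4\right)\right) = 2 \left(-12 - 68\right) = 2 \left(-80\right) = -160$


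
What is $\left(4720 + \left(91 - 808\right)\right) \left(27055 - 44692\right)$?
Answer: $-70600911$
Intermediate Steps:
$\left(4720 + \left(91 - 808\right)\right) \left(27055 - 44692\right) = \left(4720 + \left(91 - 808\right)\right) \left(-17637\right) = \left(4720 - 717\right) \left(-17637\right) = 4003 \left(-17637\right) = -70600911$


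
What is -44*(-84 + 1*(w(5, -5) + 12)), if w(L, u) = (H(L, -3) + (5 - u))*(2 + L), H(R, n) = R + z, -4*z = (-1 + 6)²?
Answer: 473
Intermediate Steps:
z = -25/4 (z = -(-1 + 6)²/4 = -¼*5² = -¼*25 = -25/4 ≈ -6.2500)
H(R, n) = -25/4 + R (H(R, n) = R - 25/4 = -25/4 + R)
w(L, u) = (2 + L)*(-5/4 + L - u) (w(L, u) = ((-25/4 + L) + (5 - u))*(2 + L) = (-5/4 + L - u)*(2 + L) = (2 + L)*(-5/4 + L - u))
-44*(-84 + 1*(w(5, -5) + 12)) = -44*(-84 + 1*((-5/2 + 5² - 2*(-5) + (¾)*5 - 1*5*(-5)) + 12)) = -44*(-84 + 1*((-5/2 + 25 + 10 + 15/4 + 25) + 12)) = -44*(-84 + 1*(245/4 + 12)) = -44*(-84 + 1*(293/4)) = -44*(-84 + 293/4) = -44*(-43/4) = 473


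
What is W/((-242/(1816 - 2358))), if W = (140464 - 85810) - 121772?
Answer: -18188978/121 ≈ -1.5032e+5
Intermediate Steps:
W = -67118 (W = 54654 - 121772 = -67118)
W/((-242/(1816 - 2358))) = -67118/(-242/(1816 - 2358)) = -67118/(-242/(-542)) = -67118/((-1/542*(-242))) = -67118/121/271 = -67118*271/121 = -18188978/121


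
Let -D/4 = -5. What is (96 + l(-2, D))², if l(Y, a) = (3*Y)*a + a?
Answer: 16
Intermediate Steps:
D = 20 (D = -4*(-5) = 20)
l(Y, a) = a + 3*Y*a (l(Y, a) = 3*Y*a + a = a + 3*Y*a)
(96 + l(-2, D))² = (96 + 20*(1 + 3*(-2)))² = (96 + 20*(1 - 6))² = (96 + 20*(-5))² = (96 - 100)² = (-4)² = 16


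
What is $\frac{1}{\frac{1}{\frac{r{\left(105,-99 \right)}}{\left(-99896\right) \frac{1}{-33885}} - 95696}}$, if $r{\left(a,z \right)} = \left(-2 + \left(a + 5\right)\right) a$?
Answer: $- \frac{2293847929}{24974} \approx -91850.0$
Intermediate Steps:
$r{\left(a,z \right)} = a \left(3 + a\right)$ ($r{\left(a,z \right)} = \left(-2 + \left(5 + a\right)\right) a = \left(3 + a\right) a = a \left(3 + a\right)$)
$\frac{1}{\frac{1}{\frac{r{\left(105,-99 \right)}}{\left(-99896\right) \frac{1}{-33885}} - 95696}} = \frac{1}{\frac{1}{\frac{105 \left(3 + 105\right)}{\left(-99896\right) \frac{1}{-33885}} - 95696}} = \frac{1}{\frac{1}{\frac{105 \cdot 108}{\left(-99896\right) \left(- \frac{1}{33885}\right)} - 95696}} = \frac{1}{\frac{1}{\frac{11340}{\frac{99896}{33885}} - 95696}} = \frac{1}{\frac{1}{11340 \cdot \frac{33885}{99896} - 95696}} = \frac{1}{\frac{1}{\frac{96063975}{24974} - 95696}} = \frac{1}{\frac{1}{- \frac{2293847929}{24974}}} = \frac{1}{- \frac{24974}{2293847929}} = - \frac{2293847929}{24974}$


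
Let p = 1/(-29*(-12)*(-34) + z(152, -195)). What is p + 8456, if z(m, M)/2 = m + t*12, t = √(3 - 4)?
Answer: 140470394079/16611920 - 3*I/16611920 ≈ 8456.0 - 1.8059e-7*I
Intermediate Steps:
t = I (t = √(-1) = I ≈ 1.0*I)
z(m, M) = 2*m + 24*I (z(m, M) = 2*(m + I*12) = 2*(m + 12*I) = 2*m + 24*I)
p = (-11528 - 24*I)/132895360 (p = 1/(-29*(-12)*(-34) + (2*152 + 24*I)) = 1/(348*(-34) + (304 + 24*I)) = 1/(-11832 + (304 + 24*I)) = 1/(-11528 + 24*I) = (-11528 - 24*I)/132895360 ≈ -8.6745e-5 - 1.8059e-7*I)
p + 8456 = (-1441/16611920 - 3*I/16611920) + 8456 = 140470394079/16611920 - 3*I/16611920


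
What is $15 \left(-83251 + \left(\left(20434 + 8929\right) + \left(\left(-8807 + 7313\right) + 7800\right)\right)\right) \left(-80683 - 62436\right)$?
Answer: $102148323870$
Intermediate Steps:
$15 \left(-83251 + \left(\left(20434 + 8929\right) + \left(\left(-8807 + 7313\right) + 7800\right)\right)\right) \left(-80683 - 62436\right) = 15 \left(-83251 + \left(29363 + \left(-1494 + 7800\right)\right)\right) \left(-143119\right) = 15 \left(-83251 + \left(29363 + 6306\right)\right) \left(-143119\right) = 15 \left(-83251 + 35669\right) \left(-143119\right) = 15 \left(\left(-47582\right) \left(-143119\right)\right) = 15 \cdot 6809888258 = 102148323870$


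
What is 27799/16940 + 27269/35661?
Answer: 1453276999/604097340 ≈ 2.4057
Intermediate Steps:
27799/16940 + 27269/35661 = 1453276999/604097340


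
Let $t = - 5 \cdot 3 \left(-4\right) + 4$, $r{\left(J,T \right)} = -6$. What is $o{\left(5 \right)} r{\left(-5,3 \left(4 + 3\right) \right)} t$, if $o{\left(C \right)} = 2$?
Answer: $-768$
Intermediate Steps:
$t = 64$ ($t = \left(-5\right) \left(-12\right) + 4 = 60 + 4 = 64$)
$o{\left(5 \right)} r{\left(-5,3 \left(4 + 3\right) \right)} t = 2 \left(-6\right) 64 = \left(-12\right) 64 = -768$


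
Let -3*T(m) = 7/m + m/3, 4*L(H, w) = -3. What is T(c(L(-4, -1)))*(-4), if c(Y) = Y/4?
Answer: -1795/36 ≈ -49.861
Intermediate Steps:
L(H, w) = -¾ (L(H, w) = (¼)*(-3) = -¾)
c(Y) = Y/4
T(m) = -7/(3*m) - m/9 (T(m) = -(7/m + m/3)/3 = -7/(3*m) - m/9)
T(c(L(-4, -1)))*(-4) = ((-21 - ((¼)*(-¾))²)/(9*(((¼)*(-¾)))))*(-4) = ((-21 - (-3/16)²)/(9*(-3/16)))*(-4) = ((⅑)*(-16/3)*(-21 - 1*9/256))*(-4) = ((⅑)*(-16/3)*(-21 - 9/256))*(-4) = ((⅑)*(-16/3)*(-5385/256))*(-4) = (1795/144)*(-4) = -1795/36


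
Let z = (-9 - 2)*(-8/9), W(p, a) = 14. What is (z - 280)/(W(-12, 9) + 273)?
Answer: -2432/2583 ≈ -0.94154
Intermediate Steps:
z = 88/9 (z = -(-88)/9 = -11*(-8/9) = 88/9 ≈ 9.7778)
(z - 280)/(W(-12, 9) + 273) = (88/9 - 280)/(14 + 273) = -2432/9/287 = -2432/9*1/287 = -2432/2583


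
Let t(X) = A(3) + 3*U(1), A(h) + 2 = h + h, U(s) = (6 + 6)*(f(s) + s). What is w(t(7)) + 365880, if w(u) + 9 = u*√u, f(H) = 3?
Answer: 365871 + 296*√37 ≈ 3.6767e+5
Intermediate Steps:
U(s) = 36 + 12*s (U(s) = (6 + 6)*(3 + s) = 12*(3 + s) = 36 + 12*s)
A(h) = -2 + 2*h (A(h) = -2 + (h + h) = -2 + 2*h)
t(X) = 148 (t(X) = (-2 + 2*3) + 3*(36 + 12*1) = (-2 + 6) + 3*(36 + 12) = 4 + 3*48 = 4 + 144 = 148)
w(u) = -9 + u^(3/2) (w(u) = -9 + u*√u = -9 + u^(3/2))
w(t(7)) + 365880 = (-9 + 148^(3/2)) + 365880 = (-9 + 296*√37) + 365880 = 365871 + 296*√37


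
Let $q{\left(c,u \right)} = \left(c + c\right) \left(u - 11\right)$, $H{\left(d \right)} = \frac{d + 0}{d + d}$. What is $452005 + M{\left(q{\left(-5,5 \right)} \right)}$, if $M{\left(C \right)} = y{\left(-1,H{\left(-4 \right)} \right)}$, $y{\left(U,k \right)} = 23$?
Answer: $452028$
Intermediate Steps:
$H{\left(d \right)} = \frac{1}{2}$ ($H{\left(d \right)} = \frac{d}{2 d} = d \frac{1}{2 d} = \frac{1}{2}$)
$q{\left(c,u \right)} = 2 c \left(-11 + u\right)$
$M{\left(C \right)} = 23$
$452005 + M{\left(q{\left(-5,5 \right)} \right)} = 452005 + 23 = 452028$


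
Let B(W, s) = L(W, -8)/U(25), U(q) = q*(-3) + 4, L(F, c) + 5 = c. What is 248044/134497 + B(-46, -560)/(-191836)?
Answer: 3378445835203/1831897020932 ≈ 1.8442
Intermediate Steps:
L(F, c) = -5 + c
U(q) = 4 - 3*q (U(q) = -3*q + 4 = 4 - 3*q)
B(W, s) = 13/71 (B(W, s) = (-5 - 8)/(4 - 3*25) = -13/(4 - 75) = -13/(-71) = -13*(-1/71) = 13/71)
248044/134497 + B(-46, -560)/(-191836) = 248044/134497 + (13/71)/(-191836) = 248044*(1/134497) + (13/71)*(-1/191836) = 248044/134497 - 13/13620356 = 3378445835203/1831897020932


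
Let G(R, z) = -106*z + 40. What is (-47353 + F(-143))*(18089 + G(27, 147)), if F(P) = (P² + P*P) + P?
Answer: -16805106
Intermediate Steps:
F(P) = P + 2*P² (F(P) = (P² + P²) + P = 2*P² + P = P + 2*P²)
G(R, z) = 40 - 106*z
(-47353 + F(-143))*(18089 + G(27, 147)) = (-47353 - 143*(1 + 2*(-143)))*(18089 + (40 - 106*147)) = (-47353 - 143*(1 - 286))*(18089 + (40 - 15582)) = (-47353 - 143*(-285))*(18089 - 15542) = (-47353 + 40755)*2547 = -6598*2547 = -16805106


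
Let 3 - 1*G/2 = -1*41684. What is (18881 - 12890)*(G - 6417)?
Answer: 461049387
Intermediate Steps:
G = 83374 (G = 6 - (-2)*41684 = 6 - 2*(-41684) = 6 + 83368 = 83374)
(18881 - 12890)*(G - 6417) = (18881 - 12890)*(83374 - 6417) = 5991*76957 = 461049387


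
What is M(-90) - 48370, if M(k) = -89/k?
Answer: -4353211/90 ≈ -48369.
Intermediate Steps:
M(-90) - 48370 = -89/(-90) - 48370 = -89*(-1/90) - 48370 = 89/90 - 48370 = -4353211/90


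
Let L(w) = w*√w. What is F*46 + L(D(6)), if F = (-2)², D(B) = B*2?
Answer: 184 + 24*√3 ≈ 225.57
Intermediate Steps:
D(B) = 2*B
L(w) = w^(3/2)
F = 4
F*46 + L(D(6)) = 4*46 + (2*6)^(3/2) = 184 + 12^(3/2) = 184 + 24*√3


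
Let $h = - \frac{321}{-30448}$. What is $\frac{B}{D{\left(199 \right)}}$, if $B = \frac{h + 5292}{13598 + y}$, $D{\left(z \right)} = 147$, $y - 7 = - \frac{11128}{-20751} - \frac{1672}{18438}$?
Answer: $\frac{163094949587377}{61638195571539664} \approx 0.002646$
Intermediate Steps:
$y = \frac{158262831}{21255941}$ ($y = 7 - \left(- \frac{11128}{20751} + \frac{836}{9219}\right) = 7 - - \frac{9471244}{21255941} = 7 + \left(\frac{11128}{20751} - \frac{836}{9219}\right) = 7 + \frac{9471244}{21255941} = \frac{158262831}{21255941} \approx 7.4456$)
$h = \frac{321}{30448}$ ($h = \left(-321\right) \left(- \frac{1}{30448}\right) = \frac{321}{30448} \approx 0.010543$)
$B = \frac{3424993941334917}{8805456510219952}$ ($B = \frac{\frac{321}{30448} + 5292}{13598 + \frac{158262831}{21255941}} = \frac{161131137}{30448 \cdot \frac{289196548549}{21255941}} = \frac{161131137}{30448} \cdot \frac{21255941}{289196548549} = \frac{3424993941334917}{8805456510219952} \approx 0.38896$)
$\frac{B}{D{\left(199 \right)}} = \frac{3424993941334917}{8805456510219952 \cdot 147} = \frac{3424993941334917}{8805456510219952} \cdot \frac{1}{147} = \frac{163094949587377}{61638195571539664}$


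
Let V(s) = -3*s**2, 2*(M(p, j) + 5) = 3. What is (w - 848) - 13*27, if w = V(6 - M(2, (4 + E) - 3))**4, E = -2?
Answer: 1375668299377/256 ≈ 5.3737e+9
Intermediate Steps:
M(p, j) = -7/2 (M(p, j) = -5 + (1/2)*3 = -5 + 3/2 = -7/2)
w = 1375668606321/256 (w = (-3*(6 - 1*(-7/2))**2)**4 = (-3*(6 + 7/2)**2)**4 = (-3*(19/2)**2)**4 = (-3*361/4)**4 = (-1083/4)**4 = 1375668606321/256 ≈ 5.3737e+9)
(w - 848) - 13*27 = (1375668606321/256 - 848) - 13*27 = 1375668389233/256 - 351 = 1375668299377/256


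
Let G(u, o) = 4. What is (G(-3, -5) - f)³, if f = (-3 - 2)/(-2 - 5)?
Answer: 12167/343 ≈ 35.472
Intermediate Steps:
f = 5/7 (f = -5/(-7) = -5*(-⅐) = 5/7 ≈ 0.71429)
(G(-3, -5) - f)³ = (4 - 1*5/7)³ = (4 - 5/7)³ = (23/7)³ = 12167/343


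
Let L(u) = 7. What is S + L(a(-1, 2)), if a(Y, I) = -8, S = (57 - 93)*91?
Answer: -3269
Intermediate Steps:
S = -3276 (S = -36*91 = -3276)
S + L(a(-1, 2)) = -3276 + 7 = -3269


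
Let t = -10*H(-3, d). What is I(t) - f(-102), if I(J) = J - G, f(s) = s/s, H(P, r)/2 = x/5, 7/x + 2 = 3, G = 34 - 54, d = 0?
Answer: -9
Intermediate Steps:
G = -20
x = 7 (x = 7/(-2 + 3) = 7/1 = 7*1 = 7)
H(P, r) = 14/5 (H(P, r) = 2*(7/5) = 14/5)
f(s) = 1
t = -28 (t = -10*14/5 = -28)
I(J) = 20 + J (I(J) = J - 1*(-20) = J + 20 = 20 + J)
I(t) - f(-102) = (20 - 28) - 1*1 = -8 - 1 = -9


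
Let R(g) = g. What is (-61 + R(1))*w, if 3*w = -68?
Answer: 1360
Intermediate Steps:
w = -68/3 (w = (1/3)*(-68) = -68/3 ≈ -22.667)
(-61 + R(1))*w = (-61 + 1)*(-68/3) = -60*(-68/3) = 1360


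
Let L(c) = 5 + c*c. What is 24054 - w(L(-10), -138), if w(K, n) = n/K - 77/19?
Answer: 15999479/665 ≈ 24059.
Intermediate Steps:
L(c) = 5 + c**2
w(K, n) = -77/19 + n/K (w(K, n) = n/K - 77*1/19 = n/K - 77/19 = -77/19 + n/K)
24054 - w(L(-10), -138) = 24054 - (-77/19 - 138/(5 + (-10)**2)) = 24054 - (-77/19 - 138/(5 + 100)) = 24054 - (-77/19 - 138/105) = 24054 - (-77/19 - 138*1/105) = 24054 - (-77/19 - 46/35) = 24054 - 1*(-3569/665) = 24054 + 3569/665 = 15999479/665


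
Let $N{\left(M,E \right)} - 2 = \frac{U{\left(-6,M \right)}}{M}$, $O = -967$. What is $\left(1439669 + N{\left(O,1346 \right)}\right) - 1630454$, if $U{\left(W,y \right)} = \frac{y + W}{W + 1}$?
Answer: $- \frac{922436778}{4835} \approx -1.9078 \cdot 10^{5}$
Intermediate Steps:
$U{\left(W,y \right)} = \frac{W + y}{1 + W}$
$N{\left(M,E \right)} = 2 + \frac{\frac{6}{5} - \frac{M}{5}}{M}$ ($N{\left(M,E \right)} = 2 + \frac{\frac{1}{1 - 6} \left(-6 + M\right)}{M} = 2 + \frac{\frac{1}{-5} \left(-6 + M\right)}{M} = 2 + \frac{\left(- \frac{1}{5}\right) \left(-6 + M\right)}{M} = 2 + \frac{\frac{6}{5} - \frac{M}{5}}{M}$)
$\left(1439669 + N{\left(O,1346 \right)}\right) - 1630454 = \left(1439669 + \frac{3 \left(2 + 3 \left(-967\right)\right)}{5 \left(-967\right)}\right) - 1630454 = \left(1439669 + \frac{3}{5} \left(- \frac{1}{967}\right) \left(2 - 2901\right)\right) - 1630454 = \left(1439669 + \frac{3}{5} \left(- \frac{1}{967}\right) \left(-2899\right)\right) - 1630454 = \left(1439669 + \frac{8697}{4835}\right) - 1630454 = \frac{6960808312}{4835} - 1630454 = - \frac{922436778}{4835}$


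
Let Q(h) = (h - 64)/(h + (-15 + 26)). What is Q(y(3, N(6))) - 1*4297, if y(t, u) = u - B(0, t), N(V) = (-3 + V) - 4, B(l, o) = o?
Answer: -30147/7 ≈ -4306.7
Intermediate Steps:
N(V) = -7 + V
y(t, u) = u - t
Q(h) = (-64 + h)/(11 + h) (Q(h) = (-64 + h)/(h + 11) = (-64 + h)/(11 + h))
Q(y(3, N(6))) - 1*4297 = (-64 + ((-7 + 6) - 1*3))/(11 + ((-7 + 6) - 1*3)) - 1*4297 = (-64 + (-1 - 3))/(11 + (-1 - 3)) - 4297 = (-64 - 4)/(11 - 4) - 4297 = -68/7 - 4297 = -30147/7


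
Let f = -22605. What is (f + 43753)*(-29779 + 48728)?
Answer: 400733452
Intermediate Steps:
(f + 43753)*(-29779 + 48728) = (-22605 + 43753)*(-29779 + 48728) = 21148*18949 = 400733452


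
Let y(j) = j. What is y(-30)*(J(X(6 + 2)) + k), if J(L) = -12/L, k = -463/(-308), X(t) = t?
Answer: -15/154 ≈ -0.097403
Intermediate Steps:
k = 463/308 (k = -463*(-1/308) = 463/308 ≈ 1.5032)
y(-30)*(J(X(6 + 2)) + k) = -30*(-12/(6 + 2) + 463/308) = -30*(-12/8 + 463/308) = -30*(-12*⅛ + 463/308) = -30*(-3/2 + 463/308) = -30*1/308 = -15/154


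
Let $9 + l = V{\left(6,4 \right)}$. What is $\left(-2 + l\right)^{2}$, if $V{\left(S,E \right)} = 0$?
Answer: $121$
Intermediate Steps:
$l = -9$ ($l = -9 + 0 = -9$)
$\left(-2 + l\right)^{2} = \left(-2 - 9\right)^{2} = \left(-11\right)^{2} = 121$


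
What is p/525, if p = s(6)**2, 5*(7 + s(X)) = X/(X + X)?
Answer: 1587/17500 ≈ 0.090686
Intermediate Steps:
s(X) = -69/10 (s(X) = -7 + (X/(X + X))/5 = -7 + (X/((2*X)))/5 = -7 + ((1/(2*X))*X)/5 = -7 + (1/5)*(1/2) = -7 + 1/10 = -69/10)
p = 4761/100 (p = (-69/10)**2 = 4761/100 ≈ 47.610)
p/525 = (4761/100)/525 = (4761/100)*(1/525) = 1587/17500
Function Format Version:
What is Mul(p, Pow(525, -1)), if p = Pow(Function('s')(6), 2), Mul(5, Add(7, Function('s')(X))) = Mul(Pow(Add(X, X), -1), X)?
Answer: Rational(1587, 17500) ≈ 0.090686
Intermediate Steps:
Function('s')(X) = Rational(-69, 10) (Function('s')(X) = Add(-7, Mul(Rational(1, 5), Mul(Pow(Add(X, X), -1), X))) = Add(-7, Mul(Rational(1, 5), Mul(Pow(Mul(2, X), -1), X))) = Add(-7, Mul(Rational(1, 5), Mul(Mul(Rational(1, 2), Pow(X, -1)), X))) = Add(-7, Mul(Rational(1, 5), Rational(1, 2))) = Add(-7, Rational(1, 10)) = Rational(-69, 10))
p = Rational(4761, 100) (p = Pow(Rational(-69, 10), 2) = Rational(4761, 100) ≈ 47.610)
Mul(p, Pow(525, -1)) = Mul(Rational(4761, 100), Pow(525, -1)) = Mul(Rational(4761, 100), Rational(1, 525)) = Rational(1587, 17500)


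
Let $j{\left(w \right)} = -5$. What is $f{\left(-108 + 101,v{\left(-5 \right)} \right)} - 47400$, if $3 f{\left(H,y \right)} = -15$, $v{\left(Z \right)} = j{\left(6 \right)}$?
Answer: $-47405$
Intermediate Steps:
$v{\left(Z \right)} = -5$
$f{\left(H,y \right)} = -5$ ($f{\left(H,y \right)} = \frac{1}{3} \left(-15\right) = -5$)
$f{\left(-108 + 101,v{\left(-5 \right)} \right)} - 47400 = -5 - 47400 = -47405$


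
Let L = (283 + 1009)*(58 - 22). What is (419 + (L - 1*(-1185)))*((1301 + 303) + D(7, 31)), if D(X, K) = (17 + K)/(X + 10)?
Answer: 1314336656/17 ≈ 7.7314e+7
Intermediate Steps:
D(X, K) = (17 + K)/(10 + X)
L = 46512 (L = 1292*36 = 46512)
(419 + (L - 1*(-1185)))*((1301 + 303) + D(7, 31)) = (419 + (46512 - 1*(-1185)))*((1301 + 303) + (17 + 31)/(10 + 7)) = (419 + (46512 + 1185))*(1604 + 48/17) = (419 + 47697)*(1604 + (1/17)*48) = 48116*(1604 + 48/17) = 48116*(27316/17) = 1314336656/17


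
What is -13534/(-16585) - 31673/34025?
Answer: -12960471/112860925 ≈ -0.11484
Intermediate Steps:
-13534/(-16585) - 31673/34025 = -13534*(-1/16585) - 31673*1/34025 = 13534/16585 - 31673/34025 = -12960471/112860925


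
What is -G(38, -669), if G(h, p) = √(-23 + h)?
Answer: -√15 ≈ -3.8730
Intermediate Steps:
-G(38, -669) = -√(-23 + 38) = -√15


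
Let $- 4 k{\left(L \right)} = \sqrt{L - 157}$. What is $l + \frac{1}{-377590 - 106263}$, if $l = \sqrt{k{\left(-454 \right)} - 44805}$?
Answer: $- \frac{1}{483853} + \frac{\sqrt{-179220 - i \sqrt{611}}}{2} \approx 0.014595 - 211.67 i$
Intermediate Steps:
$k{\left(L \right)} = - \frac{\sqrt{-157 + L}}{4}$ ($k{\left(L \right)} = - \frac{\sqrt{L - 157}}{4} = - \frac{\sqrt{-157 + L}}{4}$)
$l = \sqrt{-44805 - \frac{i \sqrt{611}}{4}}$ ($l = \sqrt{- \frac{\sqrt{-157 - 454}}{4} - 44805} = \sqrt{- \frac{\sqrt{-611}}{4} - 44805} = \sqrt{- \frac{i \sqrt{611}}{4} - 44805} = \sqrt{-44805 - \frac{i \sqrt{611}}{4}} \approx 0.015 - 211.67 i$)
$l + \frac{1}{-377590 - 106263} = \frac{\sqrt{-179220 - i \sqrt{611}}}{2} + \frac{1}{-377590 - 106263} = \frac{\sqrt{-179220 - i \sqrt{611}}}{2} + \frac{1}{-483853} = \frac{\sqrt{-179220 - i \sqrt{611}}}{2} - \frac{1}{483853} = - \frac{1}{483853} + \frac{\sqrt{-179220 - i \sqrt{611}}}{2}$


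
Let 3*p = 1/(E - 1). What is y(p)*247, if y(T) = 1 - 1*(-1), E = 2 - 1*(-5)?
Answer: 494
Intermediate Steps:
E = 7 (E = 2 + 5 = 7)
p = 1/18 (p = 1/(3*(7 - 1)) = (⅓)/6 = (⅓)*(⅙) = 1/18 ≈ 0.055556)
y(T) = 2 (y(T) = 1 + 1 = 2)
y(p)*247 = 2*247 = 494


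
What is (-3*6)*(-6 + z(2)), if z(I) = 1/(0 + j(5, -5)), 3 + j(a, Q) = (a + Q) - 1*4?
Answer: 774/7 ≈ 110.57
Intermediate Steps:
j(a, Q) = -7 + Q + a (j(a, Q) = -3 + ((a + Q) - 1*4) = -3 + ((Q + a) - 4) = -3 + (-4 + Q + a) = -7 + Q + a)
z(I) = -⅐ (z(I) = 1/(0 + (-7 - 5 + 5)) = 1/(0 - 7) = 1/(-7) = -⅐)
(-3*6)*(-6 + z(2)) = (-3*6)*(-6 - ⅐) = -18*(-43/7) = 774/7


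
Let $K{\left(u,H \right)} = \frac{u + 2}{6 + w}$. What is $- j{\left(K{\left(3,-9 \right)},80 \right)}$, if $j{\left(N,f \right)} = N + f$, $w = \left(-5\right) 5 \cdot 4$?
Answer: $- \frac{7515}{94} \approx -79.947$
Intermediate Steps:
$w = -100$ ($w = \left(-25\right) 4 = -100$)
$K{\left(u,H \right)} = - \frac{1}{47} - \frac{u}{94}$ ($K{\left(u,H \right)} = \frac{u + 2}{6 - 100} = \frac{2 + u}{-94} = \left(2 + u\right) \left(- \frac{1}{94}\right) = - \frac{1}{47} - \frac{u}{94}$)
$- j{\left(K{\left(3,-9 \right)},80 \right)} = - (\left(- \frac{1}{47} - \frac{3}{94}\right) + 80) = - (- \frac{5}{94} + 80) = \left(-1\right) \frac{7515}{94} = - \frac{7515}{94}$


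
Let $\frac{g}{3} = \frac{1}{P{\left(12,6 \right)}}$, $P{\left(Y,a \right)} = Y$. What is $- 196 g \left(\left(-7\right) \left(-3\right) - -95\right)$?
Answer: $-5684$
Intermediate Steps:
$g = \frac{1}{4}$ ($g = \frac{3}{12} = 3 \cdot \frac{1}{12} = \frac{1}{4} \approx 0.25$)
$- 196 g \left(\left(-7\right) \left(-3\right) - -95\right) = \left(-196\right) \frac{1}{4} \left(\left(-7\right) \left(-3\right) - -95\right) = - 49 \left(21 + 95\right) = \left(-49\right) 116 = -5684$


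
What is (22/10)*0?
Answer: 0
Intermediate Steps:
(22/10)*0 = ((1/10)*22)*0 = (11/5)*0 = 0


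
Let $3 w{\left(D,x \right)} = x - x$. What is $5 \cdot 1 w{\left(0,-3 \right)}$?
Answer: $0$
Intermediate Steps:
$w{\left(D,x \right)} = 0$ ($w{\left(D,x \right)} = \frac{x - x}{3} = \frac{1}{3} \cdot 0 = 0$)
$5 \cdot 1 w{\left(0,-3 \right)} = 5 \cdot 1 \cdot 0 = 5 \cdot 0 = 0$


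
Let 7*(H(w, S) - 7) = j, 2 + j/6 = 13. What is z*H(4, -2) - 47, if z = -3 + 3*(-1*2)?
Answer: -1364/7 ≈ -194.86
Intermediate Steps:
j = 66 (j = -12 + 6*13 = -12 + 78 = 66)
H(w, S) = 115/7 (H(w, S) = 7 + (1/7)*66 = 7 + 66/7 = 115/7)
z = -9 (z = -3 + 3*(-2) = -3 - 6 = -9)
z*H(4, -2) - 47 = -9*115/7 - 47 = -1035/7 - 47 = -1364/7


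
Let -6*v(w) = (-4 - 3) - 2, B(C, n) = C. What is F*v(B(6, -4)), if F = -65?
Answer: -195/2 ≈ -97.500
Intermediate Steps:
v(w) = 3/2 (v(w) = -((-4 - 3) - 2)/6 = -(-7 - 2)/6 = -⅙*(-9) = 3/2)
F*v(B(6, -4)) = -65*3/2 = -195/2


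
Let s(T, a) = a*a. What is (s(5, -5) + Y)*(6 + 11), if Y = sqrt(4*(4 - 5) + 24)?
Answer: 425 + 34*sqrt(5) ≈ 501.03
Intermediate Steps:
s(T, a) = a**2
Y = 2*sqrt(5) (Y = sqrt(4*(-1) + 24) = sqrt(-4 + 24) = sqrt(20) = 2*sqrt(5) ≈ 4.4721)
(s(5, -5) + Y)*(6 + 11) = ((-5)**2 + 2*sqrt(5))*(6 + 11) = (25 + 2*sqrt(5))*17 = 425 + 34*sqrt(5)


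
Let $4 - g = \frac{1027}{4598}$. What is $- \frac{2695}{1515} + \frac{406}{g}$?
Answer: $\frac{556277029}{5261595} \approx 105.72$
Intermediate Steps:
$g = \frac{17365}{4598}$ ($g = 4 - \frac{1027}{4598} = \frac{17365}{4598} \approx 3.7766$)
$- \frac{2695}{1515} + \frac{406}{g} = - \frac{2695}{1515} + \frac{406}{\frac{17365}{4598}} = \left(-2695\right) \frac{1}{1515} + 406 \cdot \frac{4598}{17365} = - \frac{539}{303} + \frac{1866788}{17365} = \frac{556277029}{5261595}$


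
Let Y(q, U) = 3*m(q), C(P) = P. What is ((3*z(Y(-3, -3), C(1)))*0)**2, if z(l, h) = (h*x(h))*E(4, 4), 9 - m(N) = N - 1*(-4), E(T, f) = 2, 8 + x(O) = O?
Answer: 0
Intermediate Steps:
x(O) = -8 + O
m(N) = 5 - N (m(N) = 9 - (N - 1*(-4)) = 9 - (N + 4) = 9 - (4 + N) = 9 + (-4 - N) = 5 - N)
Y(q, U) = 15 - 3*q (Y(q, U) = 3*(5 - q) = 15 - 3*q)
z(l, h) = 2*h*(-8 + h) (z(l, h) = (h*(-8 + h))*2 = 2*h*(-8 + h))
((3*z(Y(-3, -3), C(1)))*0)**2 = ((3*(2*1*(-8 + 1)))*0)**2 = ((3*(2*1*(-7)))*0)**2 = ((3*(-14))*0)**2 = (-42*0)**2 = 0**2 = 0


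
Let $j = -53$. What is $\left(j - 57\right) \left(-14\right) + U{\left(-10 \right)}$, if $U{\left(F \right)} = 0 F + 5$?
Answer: $1545$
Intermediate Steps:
$U{\left(F \right)} = 5$ ($U{\left(F \right)} = 0 + 5 = 5$)
$\left(j - 57\right) \left(-14\right) + U{\left(-10 \right)} = \left(-53 - 57\right) \left(-14\right) + 5 = \left(-110\right) \left(-14\right) + 5 = 1540 + 5 = 1545$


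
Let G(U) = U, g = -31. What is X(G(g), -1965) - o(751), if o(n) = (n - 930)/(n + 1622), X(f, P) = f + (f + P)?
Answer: -4809892/2373 ≈ -2026.9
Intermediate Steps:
X(f, P) = P + 2*f (X(f, P) = f + (P + f) = P + 2*f)
o(n) = (-930 + n)/(1622 + n)
X(G(g), -1965) - o(751) = (-1965 + 2*(-31)) - (-930 + 751)/(1622 + 751) = (-1965 - 62) - (-179)/2373 = -2027 - (-179)/2373 = -2027 - 1*(-179/2373) = -2027 + 179/2373 = -4809892/2373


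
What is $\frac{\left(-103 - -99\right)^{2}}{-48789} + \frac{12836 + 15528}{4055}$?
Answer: $\frac{1383786316}{197839395} \approx 6.9945$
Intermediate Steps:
$\frac{\left(-103 - -99\right)^{2}}{-48789} + \frac{12836 + 15528}{4055} = \left(-103 + 99\right)^{2} \left(- \frac{1}{48789}\right) + 28364 \cdot \frac{1}{4055} = \left(-4\right)^{2} \left(- \frac{1}{48789}\right) + \frac{28364}{4055} = 16 \left(- \frac{1}{48789}\right) + \frac{28364}{4055} = - \frac{16}{48789} + \frac{28364}{4055} = \frac{1383786316}{197839395}$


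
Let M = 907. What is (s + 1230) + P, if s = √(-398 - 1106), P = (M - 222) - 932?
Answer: 983 + 4*I*√94 ≈ 983.0 + 38.781*I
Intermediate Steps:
P = -247 (P = (907 - 222) - 932 = 685 - 932 = -247)
s = 4*I*√94 (s = √(-1504) = 4*I*√94 ≈ 38.781*I)
(s + 1230) + P = (4*I*√94 + 1230) - 247 = (1230 + 4*I*√94) - 247 = 983 + 4*I*√94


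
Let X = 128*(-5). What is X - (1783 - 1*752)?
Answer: -1671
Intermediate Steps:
X = -640
X - (1783 - 1*752) = -640 - (1783 - 1*752) = -640 - (1783 - 752) = -640 - 1*1031 = -640 - 1031 = -1671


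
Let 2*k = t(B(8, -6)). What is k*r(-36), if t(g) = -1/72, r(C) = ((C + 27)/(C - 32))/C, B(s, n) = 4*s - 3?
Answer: 1/39168 ≈ 2.5531e-5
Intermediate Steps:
B(s, n) = -3 + 4*s
r(C) = (27 + C)/(C*(-32 + C)) (r(C) = ((27 + C)/(-32 + C))/C = (27 + C)/(C*(-32 + C)))
t(g) = -1/72 (t(g) = -1*1/72 = -1/72)
k = -1/144 (k = (½)*(-1/72) = -1/144 ≈ -0.0069444)
k*r(-36) = -(27 - 36)/(144*(-36)*(-32 - 36)) = -(-1)*(-9)/(5184*(-68)) = -(-1)*(-1)*(-9)/(5184*68) = -1/144*(-1/272) = 1/39168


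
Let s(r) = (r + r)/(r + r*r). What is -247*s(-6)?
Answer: 494/5 ≈ 98.800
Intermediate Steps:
s(r) = 2*r/(r + r**2) (s(r) = (2*r)/(r + r**2) = 2*r/(r + r**2))
-247*s(-6) = -494/(1 - 6) = -494/(-5) = -494*(-1)/5 = -247*(-2/5) = 494/5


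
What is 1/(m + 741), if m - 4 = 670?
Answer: 1/1415 ≈ 0.00070671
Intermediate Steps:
m = 674 (m = 4 + 670 = 674)
1/(m + 741) = 1/(674 + 741) = 1/1415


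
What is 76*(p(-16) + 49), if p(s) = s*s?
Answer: 23180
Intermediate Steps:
p(s) = s**2
76*(p(-16) + 49) = 76*((-16)**2 + 49) = 76*(256 + 49) = 76*305 = 23180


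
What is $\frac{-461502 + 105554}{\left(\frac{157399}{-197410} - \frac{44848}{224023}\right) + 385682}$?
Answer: $- \frac{15741579765297640}{17056503378563403} \approx -0.92291$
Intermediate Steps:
$\frac{-461502 + 105554}{\left(\frac{157399}{-197410} - \frac{44848}{224023}\right) + 385682} = - \frac{355948}{\left(157399 \left(- \frac{1}{197410}\right) - \frac{44848}{224023}\right) + 385682} = - \frac{355948}{\left(- \frac{157399}{197410} - \frac{44848}{224023}\right) + 385682} = - \frac{355948}{- \frac{44114439857}{44224380430} + 385682} = - \frac{355948}{\frac{17056503378563403}{44224380430}} = \left(-355948\right) \frac{44224380430}{17056503378563403} = - \frac{15741579765297640}{17056503378563403}$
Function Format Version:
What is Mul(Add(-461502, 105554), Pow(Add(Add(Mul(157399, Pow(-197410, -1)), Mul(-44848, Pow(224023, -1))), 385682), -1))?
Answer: Rational(-15741579765297640, 17056503378563403) ≈ -0.92291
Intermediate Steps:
Mul(Add(-461502, 105554), Pow(Add(Add(Mul(157399, Pow(-197410, -1)), Mul(-44848, Pow(224023, -1))), 385682), -1)) = Mul(-355948, Pow(Add(Add(Mul(157399, Rational(-1, 197410)), Mul(-44848, Rational(1, 224023))), 385682), -1)) = Mul(-355948, Pow(Add(Add(Rational(-157399, 197410), Rational(-44848, 224023)), 385682), -1)) = Mul(-355948, Pow(Add(Rational(-44114439857, 44224380430), 385682), -1)) = Mul(-355948, Pow(Rational(17056503378563403, 44224380430), -1)) = Mul(-355948, Rational(44224380430, 17056503378563403)) = Rational(-15741579765297640, 17056503378563403)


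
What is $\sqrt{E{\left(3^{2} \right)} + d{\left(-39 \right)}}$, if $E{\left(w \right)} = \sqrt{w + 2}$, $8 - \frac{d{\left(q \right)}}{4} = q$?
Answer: $\sqrt{188 + \sqrt{11}} \approx 13.832$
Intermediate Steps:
$d{\left(q \right)} = 32 - 4 q$
$E{\left(w \right)} = \sqrt{2 + w}$
$\sqrt{E{\left(3^{2} \right)} + d{\left(-39 \right)}} = \sqrt{\sqrt{2 + 3^{2}} + \left(32 - -156\right)} = \sqrt{\sqrt{2 + 9} + \left(32 + 156\right)} = \sqrt{\sqrt{11} + 188} = \sqrt{188 + \sqrt{11}}$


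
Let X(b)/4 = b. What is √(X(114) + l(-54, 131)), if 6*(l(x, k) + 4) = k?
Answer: √17058/6 ≈ 21.768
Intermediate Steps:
X(b) = 4*b
l(x, k) = -4 + k/6
√(X(114) + l(-54, 131)) = √(4*114 + (-4 + (⅙)*131)) = √(456 + (-4 + 131/6)) = √(456 + 107/6) = √(2843/6) = √17058/6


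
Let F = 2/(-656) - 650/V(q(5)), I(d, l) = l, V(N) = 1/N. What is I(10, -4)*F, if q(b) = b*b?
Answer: 5330001/82 ≈ 65000.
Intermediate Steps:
q(b) = b**2
F = -5330001/328 (F = 2/(-656) - 650*5**2 = 2*(-1/656) - 650/(1/25) = -1/328 - 650/1/25 = -1/328 - 650*25 = -1/328 - 16250 = -5330001/328 ≈ -16250.)
I(10, -4)*F = -4*(-5330001/328) = 5330001/82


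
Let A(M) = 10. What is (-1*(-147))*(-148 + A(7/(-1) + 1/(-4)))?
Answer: -20286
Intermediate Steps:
(-1*(-147))*(-148 + A(7/(-1) + 1/(-4))) = (-1*(-147))*(-148 + 10) = 147*(-138) = -20286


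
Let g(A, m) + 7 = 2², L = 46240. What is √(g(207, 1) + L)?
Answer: √46237 ≈ 215.03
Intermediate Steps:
g(A, m) = -3 (g(A, m) = -7 + 2² = -7 + 4 = -3)
√(g(207, 1) + L) = √(-3 + 46240) = √46237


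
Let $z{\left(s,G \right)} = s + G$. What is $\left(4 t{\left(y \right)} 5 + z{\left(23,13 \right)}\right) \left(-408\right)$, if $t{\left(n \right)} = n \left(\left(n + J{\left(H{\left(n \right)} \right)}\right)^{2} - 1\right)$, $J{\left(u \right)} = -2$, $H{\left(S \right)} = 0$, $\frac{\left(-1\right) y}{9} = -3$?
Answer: $-137494368$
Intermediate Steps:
$y = 27$ ($y = \left(-9\right) \left(-3\right) = 27$)
$z{\left(s,G \right)} = G + s$
$t{\left(n \right)} = n \left(-1 + \left(-2 + n\right)^{2}\right)$ ($t{\left(n \right)} = n \left(\left(n - 2\right)^{2} - 1\right) = n \left(\left(-2 + n\right)^{2} - 1\right) = n \left(-1 + \left(-2 + n\right)^{2}\right)$)
$\left(4 t{\left(y \right)} 5 + z{\left(23,13 \right)}\right) \left(-408\right) = \left(4 \cdot 27 \left(-1 + \left(-2 + 27\right)^{2}\right) 5 + \left(13 + 23\right)\right) \left(-408\right) = \left(4 \cdot 27 \left(-1 + 25^{2}\right) 5 + 36\right) \left(-408\right) = \left(4 \cdot 27 \left(-1 + 625\right) 5 + 36\right) \left(-408\right) = \left(4 \cdot 27 \cdot 624 \cdot 5 + 36\right) \left(-408\right) = \left(4 \cdot 16848 \cdot 5 + 36\right) \left(-408\right) = \left(67392 \cdot 5 + 36\right) \left(-408\right) = \left(336960 + 36\right) \left(-408\right) = 336996 \left(-408\right) = -137494368$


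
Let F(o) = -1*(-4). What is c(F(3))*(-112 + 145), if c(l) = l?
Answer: 132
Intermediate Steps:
F(o) = 4
c(F(3))*(-112 + 145) = 4*(-112 + 145) = 4*33 = 132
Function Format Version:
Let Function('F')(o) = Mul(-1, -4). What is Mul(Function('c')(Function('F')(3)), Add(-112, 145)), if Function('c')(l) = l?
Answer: 132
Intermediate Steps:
Function('F')(o) = 4
Mul(Function('c')(Function('F')(3)), Add(-112, 145)) = Mul(4, Add(-112, 145)) = Mul(4, 33) = 132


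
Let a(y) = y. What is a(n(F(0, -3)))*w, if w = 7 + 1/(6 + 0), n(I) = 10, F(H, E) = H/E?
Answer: 215/3 ≈ 71.667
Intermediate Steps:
w = 43/6 (w = 7 + 1/6 = 7 + ⅙ = 43/6 ≈ 7.1667)
a(n(F(0, -3)))*w = 10*(43/6) = 215/3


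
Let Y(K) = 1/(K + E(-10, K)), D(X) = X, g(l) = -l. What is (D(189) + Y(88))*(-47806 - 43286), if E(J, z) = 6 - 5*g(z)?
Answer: -1532273714/89 ≈ -1.7217e+7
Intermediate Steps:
E(J, z) = 6 + 5*z (E(J, z) = 6 - (-5)*z = 6 + 5*z)
Y(K) = 1/(6 + 6*K) (Y(K) = 1/(K + (6 + 5*K)) = 1/(6 + 6*K))
(D(189) + Y(88))*(-47806 - 43286) = (189 + 1/(6*(1 + 88)))*(-47806 - 43286) = (189 + (⅙)/89)*(-91092) = (189 + (⅙)*(1/89))*(-91092) = (189 + 1/534)*(-91092) = (100927/534)*(-91092) = -1532273714/89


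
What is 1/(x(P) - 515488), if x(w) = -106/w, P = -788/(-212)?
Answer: -197/101556754 ≈ -1.9398e-6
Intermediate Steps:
P = 197/53 (P = -788*(-1/212) = 197/53 ≈ 3.7170)
1/(x(P) - 515488) = 1/(-106/197/53 - 515488) = 1/(-106*53/197 - 515488) = 1/(-5618/197 - 515488) = 1/(-101556754/197) = -197/101556754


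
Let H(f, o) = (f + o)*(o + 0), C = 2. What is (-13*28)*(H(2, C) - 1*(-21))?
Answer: -10556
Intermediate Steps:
H(f, o) = o*(f + o) (H(f, o) = (f + o)*o = o*(f + o))
(-13*28)*(H(2, C) - 1*(-21)) = (-13*28)*(2*(2 + 2) - 1*(-21)) = -364*(2*4 + 21) = -364*(8 + 21) = -364*29 = -10556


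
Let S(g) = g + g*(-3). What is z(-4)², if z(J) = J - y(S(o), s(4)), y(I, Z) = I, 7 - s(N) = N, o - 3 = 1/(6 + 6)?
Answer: 169/36 ≈ 4.6944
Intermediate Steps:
o = 37/12 (o = 3 + 1/(6 + 6) = 3 + 1/12 = 37/12 ≈ 3.0833)
s(N) = 7 - N
S(g) = -2*g (S(g) = g - 3*g = -2*g)
z(J) = 37/6 + J (z(J) = J - (-2)*37/12 = J - 1*(-37/6) = J + 37/6 = 37/6 + J)
z(-4)² = (37/6 - 4)² = (13/6)² = 169/36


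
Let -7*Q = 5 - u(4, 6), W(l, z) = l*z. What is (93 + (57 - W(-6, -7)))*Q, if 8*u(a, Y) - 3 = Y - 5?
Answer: -486/7 ≈ -69.429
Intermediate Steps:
u(a, Y) = -1/4 + Y/8 (u(a, Y) = 3/8 + (Y - 5)/8 = 3/8 + (-5 + Y)/8 = 3/8 + (-5/8 + Y/8) = -1/4 + Y/8)
Q = -9/14 (Q = -(5 - (-1/4 + (1/8)*6))/7 = -(5 - (-1/4 + 3/4))/7 = -(5 - 1*1/2)/7 = -(5 - 1/2)/7 = -1/7*9/2 = -9/14 ≈ -0.64286)
(93 + (57 - W(-6, -7)))*Q = (93 + (57 - (-6)*(-7)))*(-9/14) = (93 + (57 - 1*42))*(-9/14) = (93 + (57 - 42))*(-9/14) = (93 + 15)*(-9/14) = 108*(-9/14) = -486/7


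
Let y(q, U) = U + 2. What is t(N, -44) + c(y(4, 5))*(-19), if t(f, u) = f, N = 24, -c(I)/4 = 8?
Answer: 632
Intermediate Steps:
y(q, U) = 2 + U
c(I) = -32 (c(I) = -4*8 = -32)
t(N, -44) + c(y(4, 5))*(-19) = 24 - 32*(-19) = 24 + 608 = 632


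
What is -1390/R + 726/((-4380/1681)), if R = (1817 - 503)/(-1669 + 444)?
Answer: 6683141/6570 ≈ 1017.2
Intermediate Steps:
R = -1314/1225 (R = 1314/(-1225) = 1314*(-1/1225) = -1314/1225 ≈ -1.0727)
-1390/R + 726/((-4380/1681)) = -1390/(-1314/1225) + 726/((-4380/1681)) = -1390*(-1225/1314) + 726/((-4380*1/1681)) = 851375/657 + 726/(-4380/1681) = 851375/657 + 726*(-1681/4380) = 851375/657 - 203401/730 = 6683141/6570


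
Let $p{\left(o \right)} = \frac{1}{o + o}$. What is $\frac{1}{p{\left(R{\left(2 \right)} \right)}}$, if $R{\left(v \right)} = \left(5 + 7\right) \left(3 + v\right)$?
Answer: $120$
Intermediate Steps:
$R{\left(v \right)} = 36 + 12 v$ ($R{\left(v \right)} = 12 \left(3 + v\right) = 36 + 12 v$)
$p{\left(o \right)} = \frac{1}{2 o}$
$\frac{1}{p{\left(R{\left(2 \right)} \right)}} = \frac{1}{\frac{1}{2} \frac{1}{36 + 12 \cdot 2}} = \frac{1}{\frac{1}{2} \frac{1}{36 + 24}} = \frac{1}{\frac{1}{2} \cdot \frac{1}{60}} = \frac{1}{\frac{1}{120}} = 120$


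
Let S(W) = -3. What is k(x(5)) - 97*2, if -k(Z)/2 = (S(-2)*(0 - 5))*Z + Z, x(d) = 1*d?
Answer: -354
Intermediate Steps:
x(d) = d
k(Z) = -32*Z (k(Z) = -2*((-3*(0 - 5))*Z + Z) = -2*((-3*(-5))*Z + Z) = -2*(15*Z + Z) = -32*Z)
k(x(5)) - 97*2 = -32*5 - 97*2 = -160 - 97*2 = -160 - 194 = -354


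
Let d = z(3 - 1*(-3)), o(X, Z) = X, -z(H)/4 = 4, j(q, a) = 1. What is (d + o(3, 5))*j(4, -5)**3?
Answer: -13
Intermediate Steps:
z(H) = -16 (z(H) = -4*4 = -16)
d = -16
(d + o(3, 5))*j(4, -5)**3 = (-16 + 3)*1**3 = -13*1 = -13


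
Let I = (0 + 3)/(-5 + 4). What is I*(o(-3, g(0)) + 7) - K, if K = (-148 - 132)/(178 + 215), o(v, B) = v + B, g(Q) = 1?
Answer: -5615/393 ≈ -14.288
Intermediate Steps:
o(v, B) = B + v
I = -3 (I = 3/(-1) = 3*(-1) = -3)
K = -280/393 ≈ -0.71247
I*(o(-3, g(0)) + 7) - K = -3*((1 - 3) + 7) - 1*(-280/393) = -3*(-2 + 7) + 280/393 = -3*5 + 280/393 = -15 + 280/393 = -5615/393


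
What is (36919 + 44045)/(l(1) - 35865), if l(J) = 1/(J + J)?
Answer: -161928/71729 ≈ -2.2575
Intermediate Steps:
l(J) = 1/(2*J)
(36919 + 44045)/(l(1) - 35865) = (36919 + 44045)/((½)/1 - 35865) = 80964/((½)*1 - 35865) = 80964/(½ - 35865) = 80964/(-71729/2) = 80964*(-2/71729) = -161928/71729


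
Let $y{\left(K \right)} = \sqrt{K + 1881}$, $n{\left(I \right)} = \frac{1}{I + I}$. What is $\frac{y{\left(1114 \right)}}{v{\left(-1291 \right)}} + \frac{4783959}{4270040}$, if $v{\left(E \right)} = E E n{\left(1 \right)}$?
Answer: $\frac{4783959}{4270040} + \frac{2 \sqrt{2995}}{1666681} \approx 1.1204$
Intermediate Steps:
$n{\left(I \right)} = \frac{1}{2 I}$
$y{\left(K \right)} = \sqrt{1881 + K}$
$v{\left(E \right)} = \frac{E^{2}}{2}$ ($v{\left(E \right)} = E E \frac{1}{2 \cdot 1} = E^{2} \cdot \frac{1}{2} \cdot 1 = E^{2} \cdot \frac{1}{2} = \frac{E^{2}}{2}$)
$\frac{y{\left(1114 \right)}}{v{\left(-1291 \right)}} + \frac{4783959}{4270040} = \frac{\sqrt{1881 + 1114}}{\frac{1}{2} \left(-1291\right)^{2}} + \frac{4783959}{4270040} = \frac{\sqrt{2995}}{\frac{1}{2} \cdot 1666681} + 4783959 \cdot \frac{1}{4270040} = \frac{\sqrt{2995}}{\frac{1666681}{2}} + \frac{4783959}{4270040} = \sqrt{2995} \cdot \frac{2}{1666681} + \frac{4783959}{4270040} = \frac{2 \sqrt{2995}}{1666681} + \frac{4783959}{4270040} = \frac{4783959}{4270040} + \frac{2 \sqrt{2995}}{1666681}$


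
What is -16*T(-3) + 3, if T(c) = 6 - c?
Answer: -141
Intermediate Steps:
-16*T(-3) + 3 = -16*(6 - 1*(-3)) + 3 = -16*(6 + 3) + 3 = -16*9 + 3 = -144 + 3 = -141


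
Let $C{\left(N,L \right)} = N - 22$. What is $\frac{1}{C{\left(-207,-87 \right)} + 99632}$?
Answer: $\frac{1}{99403} \approx 1.006 \cdot 10^{-5}$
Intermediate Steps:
$C{\left(N,L \right)} = -22 + N$ ($C{\left(N,L \right)} = N - 22 = -22 + N$)
$\frac{1}{C{\left(-207,-87 \right)} + 99632} = \frac{1}{\left(-22 - 207\right) + 99632} = \frac{1}{-229 + 99632} = \frac{1}{99403}$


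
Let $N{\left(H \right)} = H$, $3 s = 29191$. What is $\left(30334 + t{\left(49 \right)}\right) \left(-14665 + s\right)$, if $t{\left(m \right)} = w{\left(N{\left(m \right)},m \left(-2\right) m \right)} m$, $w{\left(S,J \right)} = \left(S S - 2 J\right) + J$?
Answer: $- \frac{5674091924}{3} \approx -1.8914 \cdot 10^{9}$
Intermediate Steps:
$s = \frac{29191}{3}$ ($s = \frac{1}{3} \cdot 29191 = \frac{29191}{3} \approx 9730.3$)
$w{\left(S,J \right)} = S^{2} - J$ ($w{\left(S,J \right)} = \left(S^{2} - 2 J\right) + J = S^{2} - J$)
$t{\left(m \right)} = 3 m^{3}$ ($t{\left(m \right)} = \left(m^{2} - m \left(-2\right) m\right) m = \left(m^{2} - - 2 m m\right) m = \left(m^{2} - - 2 m^{2}\right) m = \left(m^{2} + 2 m^{2}\right) m = 3 m^{2} m = 3 m^{3}$)
$\left(30334 + t{\left(49 \right)}\right) \left(-14665 + s\right) = \left(30334 + 3 \cdot 49^{3}\right) \left(-14665 + \frac{29191}{3}\right) = \left(30334 + 3 \cdot 117649\right) \left(- \frac{14804}{3}\right) = \left(30334 + 352947\right) \left(- \frac{14804}{3}\right) = 383281 \left(- \frac{14804}{3}\right) = - \frac{5674091924}{3}$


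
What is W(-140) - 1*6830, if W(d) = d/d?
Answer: -6829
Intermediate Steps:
W(d) = 1
W(-140) - 1*6830 = 1 - 1*6830 = 1 - 6830 = -6829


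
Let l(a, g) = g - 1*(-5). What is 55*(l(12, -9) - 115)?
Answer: -6545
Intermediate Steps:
l(a, g) = 5 + g (l(a, g) = g + 5 = 5 + g)
55*(l(12, -9) - 115) = 55*((5 - 9) - 115) = 55*(-4 - 115) = 55*(-119) = -6545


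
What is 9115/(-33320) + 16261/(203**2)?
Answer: 678353/5604424 ≈ 0.12104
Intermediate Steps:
9115/(-33320) + 16261/(203**2) = 9115*(-1/33320) + 16261/41209 = -1823/6664 + 16261*(1/41209) = -1823/6664 + 2323/5887 = 678353/5604424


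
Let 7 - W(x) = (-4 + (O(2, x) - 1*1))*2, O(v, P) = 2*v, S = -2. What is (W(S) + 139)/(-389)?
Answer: -148/389 ≈ -0.38046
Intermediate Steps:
W(x) = 9 (W(x) = 7 - (-4 + (2*2 - 1*1))*2 = 7 - (-4 + (4 - 1))*2 = 7 - (-4 + 3)*2 = 7 - (-1)*2 = 7 - 1*(-2) = 7 + 2 = 9)
(W(S) + 139)/(-389) = (9 + 139)/(-389) = -1/389*148 = -148/389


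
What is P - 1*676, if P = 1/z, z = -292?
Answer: -197393/292 ≈ -676.00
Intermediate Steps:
P = -1/292 (P = 1/(-292) = -1/292 ≈ -0.0034247)
P - 1*676 = -1/292 - 1*676 = -1/292 - 676 = -197393/292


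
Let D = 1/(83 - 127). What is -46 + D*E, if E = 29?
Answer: -2053/44 ≈ -46.659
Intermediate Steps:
D = -1/44 (D = 1/(-44) = -1/44 ≈ -0.022727)
-46 + D*E = -46 - 1/44*29 = -46 - 29/44 = -2053/44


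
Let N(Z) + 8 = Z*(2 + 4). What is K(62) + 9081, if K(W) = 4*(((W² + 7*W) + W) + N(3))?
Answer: 26481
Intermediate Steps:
N(Z) = -8 + 6*Z (N(Z) = -8 + Z*(2 + 4) = -8 + Z*6 = -8 + 6*Z)
K(W) = 40 + 4*W² + 32*W (K(W) = 4*(((W² + 7*W) + W) + (-8 + 6*3)) = 4*((W² + 8*W) + (-8 + 18)) = 4*((W² + 8*W) + 10) = 4*(10 + W² + 8*W) = 40 + 4*W² + 32*W)
K(62) + 9081 = (40 + 4*62² + 32*62) + 9081 = (40 + 4*3844 + 1984) + 9081 = (40 + 15376 + 1984) + 9081 = 17400 + 9081 = 26481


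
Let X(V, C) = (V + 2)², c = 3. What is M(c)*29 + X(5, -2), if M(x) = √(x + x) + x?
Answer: 136 + 29*√6 ≈ 207.04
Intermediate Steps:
M(x) = x + √2*√x (M(x) = √(2*x) + x = √2*√x + x = x + √2*√x)
X(V, C) = (2 + V)²
M(c)*29 + X(5, -2) = (3 + √2*√3)*29 + (2 + 5)² = (3 + √6)*29 + 7² = (87 + 29*√6) + 49 = 136 + 29*√6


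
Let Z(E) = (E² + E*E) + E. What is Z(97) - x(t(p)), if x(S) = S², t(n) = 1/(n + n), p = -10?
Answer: 7565999/400 ≈ 18915.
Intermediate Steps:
Z(E) = E + 2*E² (Z(E) = (E² + E²) + E = 2*E² + E = E + 2*E²)
t(n) = 1/(2*n)
Z(97) - x(t(p)) = 97*(1 + 2*97) - ((½)/(-10))² = 97*(1 + 194) - ((½)*(-⅒))² = 97*195 - (-1/20)² = 18915 - 1*1/400 = 18915 - 1/400 = 7565999/400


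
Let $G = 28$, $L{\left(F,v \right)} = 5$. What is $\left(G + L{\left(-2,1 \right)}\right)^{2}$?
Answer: $1089$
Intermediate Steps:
$\left(G + L{\left(-2,1 \right)}\right)^{2} = \left(28 + 5\right)^{2} = 33^{2} = 1089$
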